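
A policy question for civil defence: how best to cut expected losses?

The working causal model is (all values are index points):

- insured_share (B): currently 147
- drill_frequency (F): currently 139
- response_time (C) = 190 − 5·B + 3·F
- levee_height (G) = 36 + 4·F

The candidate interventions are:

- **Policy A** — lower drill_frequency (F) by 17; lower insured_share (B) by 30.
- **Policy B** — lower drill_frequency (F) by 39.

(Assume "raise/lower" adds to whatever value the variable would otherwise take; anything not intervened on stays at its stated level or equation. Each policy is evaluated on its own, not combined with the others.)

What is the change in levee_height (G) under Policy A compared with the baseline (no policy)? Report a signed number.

Baseline:
  F = 139
  G = 36 + 4·139 = 592
Policy A (F − 17, B − 30):
  F = 139 − 17 = 122
  G = 36 + 4·122 = 524
Change in G: 524 − 592 = -68

-68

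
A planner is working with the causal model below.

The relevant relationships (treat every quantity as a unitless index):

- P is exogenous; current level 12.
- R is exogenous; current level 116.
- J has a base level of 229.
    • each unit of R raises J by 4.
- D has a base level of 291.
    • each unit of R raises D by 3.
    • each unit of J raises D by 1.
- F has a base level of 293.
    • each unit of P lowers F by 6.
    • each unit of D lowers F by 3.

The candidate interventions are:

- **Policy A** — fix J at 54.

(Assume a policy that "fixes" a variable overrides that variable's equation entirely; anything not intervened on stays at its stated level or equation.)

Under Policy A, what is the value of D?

Policy A (J := 54):
  R = 116
  J = 54
  D = 291 + 3·116 + 54 = 693

693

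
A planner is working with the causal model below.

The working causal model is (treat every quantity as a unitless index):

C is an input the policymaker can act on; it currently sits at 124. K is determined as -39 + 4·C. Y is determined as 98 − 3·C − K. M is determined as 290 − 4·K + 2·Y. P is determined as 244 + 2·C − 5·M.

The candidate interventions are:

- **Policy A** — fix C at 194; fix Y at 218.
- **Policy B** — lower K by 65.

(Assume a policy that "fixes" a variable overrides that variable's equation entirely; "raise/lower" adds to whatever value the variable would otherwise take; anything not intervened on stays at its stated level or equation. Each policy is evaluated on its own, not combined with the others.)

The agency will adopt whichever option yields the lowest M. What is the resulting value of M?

-2610

Policy A (C := 194, Y := 218):
  C = 194
  K = -39 + 4·194 = 737
  Y = 218
  M = 290 − 4·737 + 2·218 = -2222
Policy B (K − 65):
  C = 124
  K = -39 + 4·124 (−65 from intervention) = 392
  Y = 98 − 3·124 − 392 = -666
  M = 290 − 4·392 + 2·(-666) = -2610
Comparing — Policy A: M=-2222, Policy B: M=-2610. Lowest is -2610 (Policy B).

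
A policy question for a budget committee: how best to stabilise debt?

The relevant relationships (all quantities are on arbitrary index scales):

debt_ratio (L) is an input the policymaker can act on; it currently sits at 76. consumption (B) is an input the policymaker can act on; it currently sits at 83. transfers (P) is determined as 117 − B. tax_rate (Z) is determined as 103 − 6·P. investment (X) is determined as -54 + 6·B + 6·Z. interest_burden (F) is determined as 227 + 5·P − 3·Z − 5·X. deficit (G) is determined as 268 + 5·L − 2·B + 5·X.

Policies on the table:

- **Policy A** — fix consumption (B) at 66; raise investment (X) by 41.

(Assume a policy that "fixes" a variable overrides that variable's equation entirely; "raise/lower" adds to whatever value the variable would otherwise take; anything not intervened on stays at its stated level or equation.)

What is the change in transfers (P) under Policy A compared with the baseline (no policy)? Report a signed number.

Baseline:
  B = 83
  P = 117 − 83 = 34
Policy A (B := 66, X + 41):
  B = 66
  P = 117 − 66 = 51
Change in P: 51 − 34 = 17

17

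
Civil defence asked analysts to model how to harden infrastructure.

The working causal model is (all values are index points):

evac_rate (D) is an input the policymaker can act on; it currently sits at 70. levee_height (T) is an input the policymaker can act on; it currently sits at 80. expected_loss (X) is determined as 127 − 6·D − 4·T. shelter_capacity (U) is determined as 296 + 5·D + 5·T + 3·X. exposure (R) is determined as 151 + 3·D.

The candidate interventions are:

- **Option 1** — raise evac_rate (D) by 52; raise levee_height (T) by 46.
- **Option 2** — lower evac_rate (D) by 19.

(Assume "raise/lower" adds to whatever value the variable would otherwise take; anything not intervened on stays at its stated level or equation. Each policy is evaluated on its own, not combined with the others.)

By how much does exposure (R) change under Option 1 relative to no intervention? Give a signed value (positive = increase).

Baseline:
  D = 70
  R = 151 + 3·70 = 361
Option 1 (D + 52, T + 46):
  D = 70 + 52 = 122
  R = 151 + 3·122 = 517
Change in R: 517 − 361 = 156

156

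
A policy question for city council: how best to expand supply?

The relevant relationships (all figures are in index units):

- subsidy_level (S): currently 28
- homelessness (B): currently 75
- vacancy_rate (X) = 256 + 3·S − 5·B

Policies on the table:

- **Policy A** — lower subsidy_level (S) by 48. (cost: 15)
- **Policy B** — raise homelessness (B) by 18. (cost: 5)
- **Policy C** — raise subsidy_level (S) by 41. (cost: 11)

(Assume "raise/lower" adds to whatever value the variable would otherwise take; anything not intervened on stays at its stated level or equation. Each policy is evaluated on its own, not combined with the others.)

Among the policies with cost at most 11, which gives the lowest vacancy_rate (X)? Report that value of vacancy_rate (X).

-125

Policy B (B + 18):
  S = 28
  B = 75 + 18 = 93
  X = 256 + 3·28 − 5·93 = -125
Policy C (S + 41):
  S = 28 + 41 = 69
  B = 75
  X = 256 + 3·69 − 5·75 = 88
Comparing — Policy B: X=-125, Policy C: X=88. Lowest is -125 (Policy B).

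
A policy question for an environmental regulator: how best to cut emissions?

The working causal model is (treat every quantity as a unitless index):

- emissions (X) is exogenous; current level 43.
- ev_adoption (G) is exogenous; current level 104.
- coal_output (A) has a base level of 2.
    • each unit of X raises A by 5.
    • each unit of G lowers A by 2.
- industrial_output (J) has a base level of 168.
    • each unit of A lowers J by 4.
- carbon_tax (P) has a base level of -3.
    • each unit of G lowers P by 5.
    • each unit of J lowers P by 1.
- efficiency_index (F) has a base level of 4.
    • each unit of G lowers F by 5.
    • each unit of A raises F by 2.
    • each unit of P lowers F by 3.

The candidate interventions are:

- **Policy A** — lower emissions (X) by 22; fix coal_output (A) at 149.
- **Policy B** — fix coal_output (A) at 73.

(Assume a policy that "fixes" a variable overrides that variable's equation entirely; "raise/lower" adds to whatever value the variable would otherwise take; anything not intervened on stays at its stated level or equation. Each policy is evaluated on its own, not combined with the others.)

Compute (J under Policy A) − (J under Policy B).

-304

Policy A (X − 22, A := 149):
  X = 43 − 22 = 21
  G = 104
  A = 149
  J = 168 − 4·149 = -428
Policy B (A := 73):
  X = 43
  G = 104
  A = 73
  J = 168 − 4·73 = -124
J: -428 − (-124) = -304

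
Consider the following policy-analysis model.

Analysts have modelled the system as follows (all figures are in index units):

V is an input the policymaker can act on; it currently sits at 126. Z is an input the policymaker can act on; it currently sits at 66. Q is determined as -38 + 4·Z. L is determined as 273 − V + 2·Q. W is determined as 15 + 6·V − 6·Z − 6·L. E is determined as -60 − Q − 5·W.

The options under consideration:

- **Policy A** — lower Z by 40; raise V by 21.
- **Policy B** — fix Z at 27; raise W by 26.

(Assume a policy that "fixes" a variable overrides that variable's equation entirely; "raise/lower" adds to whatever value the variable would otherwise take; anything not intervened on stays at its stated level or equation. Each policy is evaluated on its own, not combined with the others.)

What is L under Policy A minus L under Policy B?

Policy A (Z − 40, V + 21):
  V = 126 + 21 = 147
  Z = 66 − 40 = 26
  Q = -38 + 4·26 = 66
  L = 273 − 147 + 2·66 = 258
Policy B (Z := 27, W + 26):
  V = 126
  Z = 27
  Q = -38 + 4·27 = 70
  L = 273 − 126 + 2·70 = 287
L: 258 − 287 = -29

-29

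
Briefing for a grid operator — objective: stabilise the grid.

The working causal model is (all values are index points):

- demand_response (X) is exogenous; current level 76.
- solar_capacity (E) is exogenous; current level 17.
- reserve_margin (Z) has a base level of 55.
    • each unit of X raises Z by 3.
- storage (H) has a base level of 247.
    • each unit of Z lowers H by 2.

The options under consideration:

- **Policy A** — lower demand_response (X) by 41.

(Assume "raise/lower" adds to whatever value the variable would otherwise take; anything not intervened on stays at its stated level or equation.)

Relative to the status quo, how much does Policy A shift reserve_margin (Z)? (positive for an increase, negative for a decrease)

Baseline:
  X = 76
  Z = 55 + 3·76 = 283
Policy A (X − 41):
  X = 76 − 41 = 35
  Z = 55 + 3·35 = 160
Change in Z: 160 − 283 = -123

-123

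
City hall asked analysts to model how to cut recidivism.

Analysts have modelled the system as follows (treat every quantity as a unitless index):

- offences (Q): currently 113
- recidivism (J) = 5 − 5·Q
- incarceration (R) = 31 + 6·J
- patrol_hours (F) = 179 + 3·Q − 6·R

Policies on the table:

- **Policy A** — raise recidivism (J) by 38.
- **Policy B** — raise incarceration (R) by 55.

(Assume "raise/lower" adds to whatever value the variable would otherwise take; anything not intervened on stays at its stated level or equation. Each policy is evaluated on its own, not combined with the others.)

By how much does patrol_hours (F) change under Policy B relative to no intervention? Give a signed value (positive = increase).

-330

Baseline:
  Q = 113
  J = 5 − 5·113 = -560
  R = 31 + 6·(-560) = -3329
  F = 179 + 3·113 − 6·(-3329) = 20492
Policy B (R + 55):
  Q = 113
  J = 5 − 5·113 = -560
  R = 31 + 6·(-560) (+55 from intervention) = -3274
  F = 179 + 3·113 − 6·(-3274) = 20162
Change in F: 20162 − 20492 = -330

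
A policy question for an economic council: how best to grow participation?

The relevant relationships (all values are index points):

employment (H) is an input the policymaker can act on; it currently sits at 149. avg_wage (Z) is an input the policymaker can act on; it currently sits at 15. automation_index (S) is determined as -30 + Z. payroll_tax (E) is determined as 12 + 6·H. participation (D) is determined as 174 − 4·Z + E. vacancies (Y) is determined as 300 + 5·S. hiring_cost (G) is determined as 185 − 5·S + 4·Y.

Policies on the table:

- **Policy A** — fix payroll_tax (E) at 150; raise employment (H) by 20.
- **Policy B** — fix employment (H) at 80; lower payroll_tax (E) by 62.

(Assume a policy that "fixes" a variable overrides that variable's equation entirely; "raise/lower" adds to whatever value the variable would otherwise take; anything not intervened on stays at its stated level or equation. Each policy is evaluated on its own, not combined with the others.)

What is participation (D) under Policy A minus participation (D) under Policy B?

Policy A (E := 150, H + 20):
  H = 149 + 20 = 169
  Z = 15
  E = 150
  D = 174 − 4·15 + 150 = 264
Policy B (H := 80, E − 62):
  H = 80
  Z = 15
  E = 12 + 6·80 (−62 from intervention) = 430
  D = 174 − 4·15 + 430 = 544
D: 264 − 544 = -280

-280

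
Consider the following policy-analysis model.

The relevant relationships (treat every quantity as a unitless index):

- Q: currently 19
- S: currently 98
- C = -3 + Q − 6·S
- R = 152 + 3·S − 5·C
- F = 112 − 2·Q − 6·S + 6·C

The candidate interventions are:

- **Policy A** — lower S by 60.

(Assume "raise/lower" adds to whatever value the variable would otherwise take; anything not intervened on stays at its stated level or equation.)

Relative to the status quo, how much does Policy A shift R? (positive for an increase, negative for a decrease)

Baseline:
  Q = 19
  S = 98
  C = -3 + 19 − 6·98 = -572
  R = 152 + 3·98 − 5·(-572) = 3306
Policy A (S − 60):
  Q = 19
  S = 98 − 60 = 38
  C = -3 + 19 − 6·38 = -212
  R = 152 + 3·38 − 5·(-212) = 1326
Change in R: 1326 − 3306 = -1980

-1980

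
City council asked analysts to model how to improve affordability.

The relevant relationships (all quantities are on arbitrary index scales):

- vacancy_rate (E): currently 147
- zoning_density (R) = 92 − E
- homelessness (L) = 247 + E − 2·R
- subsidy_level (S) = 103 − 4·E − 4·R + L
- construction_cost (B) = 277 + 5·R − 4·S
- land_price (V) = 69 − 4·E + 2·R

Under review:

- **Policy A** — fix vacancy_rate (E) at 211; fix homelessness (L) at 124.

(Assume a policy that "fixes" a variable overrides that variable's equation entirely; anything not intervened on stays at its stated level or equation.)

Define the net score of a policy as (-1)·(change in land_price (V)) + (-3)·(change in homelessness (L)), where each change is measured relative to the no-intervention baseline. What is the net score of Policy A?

Baseline:
  E = 147
  R = 92 − 147 = -55
  L = 247 + 147 − 2·(-55) = 504
  V = 69 − 4·147 + 2·(-55) = -629
Policy A (E := 211, L := 124):
  E = 211
  R = 92 − 211 = -119
  L = 124
  V = 69 − 4·211 + 2·(-119) = -1013
ΔV = -1013 − (-629) = -384; ΔL = 124 − 504 = -380
Score = (-1)·(-384) + (-3)·(-380) = 1524

1524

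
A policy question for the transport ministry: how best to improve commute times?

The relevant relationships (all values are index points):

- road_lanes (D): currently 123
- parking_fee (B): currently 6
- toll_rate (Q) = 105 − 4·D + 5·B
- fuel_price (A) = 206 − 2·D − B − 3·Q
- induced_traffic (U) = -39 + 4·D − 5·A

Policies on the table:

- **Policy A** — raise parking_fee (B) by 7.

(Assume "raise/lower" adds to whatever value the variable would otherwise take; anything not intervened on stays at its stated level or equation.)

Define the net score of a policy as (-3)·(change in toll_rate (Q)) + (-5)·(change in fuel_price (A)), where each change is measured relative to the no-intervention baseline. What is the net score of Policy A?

Baseline:
  D = 123
  B = 6
  Q = 105 − 4·123 + 5·6 = -357
  A = 206 − 2·123 − 6 − 3·(-357) = 1025
Policy A (B + 7):
  D = 123
  B = 6 + 7 = 13
  Q = 105 − 4·123 + 5·13 = -322
  A = 206 − 2·123 − 13 − 3·(-322) = 913
ΔQ = -322 − (-357) = 35; ΔA = 913 − 1025 = -112
Score = (-3)·35 + (-5)·(-112) = 455

455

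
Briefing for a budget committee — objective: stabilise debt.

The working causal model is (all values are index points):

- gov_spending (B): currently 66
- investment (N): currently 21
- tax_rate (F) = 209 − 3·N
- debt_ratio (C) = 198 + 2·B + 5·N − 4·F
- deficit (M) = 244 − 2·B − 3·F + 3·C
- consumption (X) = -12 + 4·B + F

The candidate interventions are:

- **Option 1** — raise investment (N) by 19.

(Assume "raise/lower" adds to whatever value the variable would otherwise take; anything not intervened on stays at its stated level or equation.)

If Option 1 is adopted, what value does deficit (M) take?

Option 1 (N + 19):
  B = 66
  N = 21 + 19 = 40
  F = 209 − 3·40 = 89
  C = 198 + 2·66 + 5·40 − 4·89 = 174
  M = 244 − 2·66 − 3·89 + 3·174 = 367

367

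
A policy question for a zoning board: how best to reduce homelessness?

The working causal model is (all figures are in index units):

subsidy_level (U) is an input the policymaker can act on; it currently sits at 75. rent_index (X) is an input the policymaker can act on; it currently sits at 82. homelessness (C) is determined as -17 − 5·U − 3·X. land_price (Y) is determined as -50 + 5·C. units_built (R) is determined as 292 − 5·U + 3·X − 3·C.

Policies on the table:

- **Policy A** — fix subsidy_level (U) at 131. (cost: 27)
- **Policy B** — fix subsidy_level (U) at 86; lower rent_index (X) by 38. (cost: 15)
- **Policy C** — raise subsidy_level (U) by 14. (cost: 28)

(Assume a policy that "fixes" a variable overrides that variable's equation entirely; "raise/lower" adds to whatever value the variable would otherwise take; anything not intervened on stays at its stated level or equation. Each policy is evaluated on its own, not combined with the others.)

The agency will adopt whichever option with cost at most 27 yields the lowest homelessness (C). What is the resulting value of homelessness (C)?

-918

Policy A (U := 131):
  U = 131
  X = 82
  C = -17 − 5·131 − 3·82 = -918
Policy B (U := 86, X − 38):
  U = 86
  X = 82 − 38 = 44
  C = -17 − 5·86 − 3·44 = -579
Comparing — Policy A: C=-918, Policy B: C=-579. Lowest is -918 (Policy A).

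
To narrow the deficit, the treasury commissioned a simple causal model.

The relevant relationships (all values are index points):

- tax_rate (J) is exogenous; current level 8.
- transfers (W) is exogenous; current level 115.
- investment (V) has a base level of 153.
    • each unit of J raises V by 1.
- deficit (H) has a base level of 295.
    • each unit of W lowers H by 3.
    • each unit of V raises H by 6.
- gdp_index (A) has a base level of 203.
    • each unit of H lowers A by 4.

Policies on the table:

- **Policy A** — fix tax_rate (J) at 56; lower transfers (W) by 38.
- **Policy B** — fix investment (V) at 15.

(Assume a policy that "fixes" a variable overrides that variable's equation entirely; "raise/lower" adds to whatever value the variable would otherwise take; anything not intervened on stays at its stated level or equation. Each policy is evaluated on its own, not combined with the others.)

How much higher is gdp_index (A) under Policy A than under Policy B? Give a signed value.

Policy A (J := 56, W − 38):
  J = 56
  W = 115 − 38 = 77
  V = 153 + 56 = 209
  H = 295 − 3·77 + 6·209 = 1318
  A = 203 − 4·1318 = -5069
Policy B (V := 15):
  J = 8
  W = 115
  V = 15
  H = 295 − 3·115 + 6·15 = 40
  A = 203 − 4·40 = 43
A: -5069 − 43 = -5112

-5112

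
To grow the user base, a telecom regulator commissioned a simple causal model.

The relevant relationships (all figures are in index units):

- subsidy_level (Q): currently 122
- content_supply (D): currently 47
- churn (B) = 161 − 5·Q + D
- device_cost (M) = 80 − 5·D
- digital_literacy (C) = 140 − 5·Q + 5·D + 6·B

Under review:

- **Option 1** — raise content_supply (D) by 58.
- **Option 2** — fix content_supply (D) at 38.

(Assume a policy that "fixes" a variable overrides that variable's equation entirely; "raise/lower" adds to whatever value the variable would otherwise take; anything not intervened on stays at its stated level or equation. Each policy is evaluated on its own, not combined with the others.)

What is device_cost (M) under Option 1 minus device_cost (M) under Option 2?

-335

Option 1 (D + 58):
  D = 47 + 58 = 105
  M = 80 − 5·105 = -445
Option 2 (D := 38):
  D = 38
  M = 80 − 5·38 = -110
M: -445 − (-110) = -335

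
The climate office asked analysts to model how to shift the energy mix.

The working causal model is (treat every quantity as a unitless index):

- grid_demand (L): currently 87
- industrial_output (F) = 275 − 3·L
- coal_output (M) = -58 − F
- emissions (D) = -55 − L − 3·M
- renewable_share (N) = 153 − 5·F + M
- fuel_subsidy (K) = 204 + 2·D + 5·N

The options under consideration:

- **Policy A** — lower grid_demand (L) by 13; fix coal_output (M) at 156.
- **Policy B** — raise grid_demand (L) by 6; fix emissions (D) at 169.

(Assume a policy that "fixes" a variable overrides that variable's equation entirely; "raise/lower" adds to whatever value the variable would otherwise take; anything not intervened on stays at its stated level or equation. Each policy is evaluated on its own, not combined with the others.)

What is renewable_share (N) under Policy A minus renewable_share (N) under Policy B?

-75

Policy A (L − 13, M := 156):
  L = 87 − 13 = 74
  F = 275 − 3·74 = 53
  M = 156
  N = 153 − 5·53 + 156 = 44
Policy B (L + 6, D := 169):
  L = 87 + 6 = 93
  F = 275 − 3·93 = -4
  M = -58 − (-4) = -54
  N = 153 − 5·(-4) + (-54) = 119
N: 44 − 119 = -75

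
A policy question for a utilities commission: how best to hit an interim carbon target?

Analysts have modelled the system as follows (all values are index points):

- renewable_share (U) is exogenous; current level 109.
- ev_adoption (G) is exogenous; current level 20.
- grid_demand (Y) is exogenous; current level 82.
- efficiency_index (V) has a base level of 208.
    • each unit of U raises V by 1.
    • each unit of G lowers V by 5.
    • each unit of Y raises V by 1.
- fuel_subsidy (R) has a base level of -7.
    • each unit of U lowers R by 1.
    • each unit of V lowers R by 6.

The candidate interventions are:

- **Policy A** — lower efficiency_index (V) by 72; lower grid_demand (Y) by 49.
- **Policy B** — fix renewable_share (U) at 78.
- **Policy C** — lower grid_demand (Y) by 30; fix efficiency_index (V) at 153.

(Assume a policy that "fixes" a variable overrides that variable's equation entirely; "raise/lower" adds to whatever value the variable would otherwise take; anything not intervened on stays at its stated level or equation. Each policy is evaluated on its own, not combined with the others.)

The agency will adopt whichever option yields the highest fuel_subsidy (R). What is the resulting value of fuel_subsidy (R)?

Policy A (V − 72, Y − 49):
  U = 109
  G = 20
  Y = 82 − 49 = 33
  V = 208 + 109 − 5·20 + 33 (−72 from intervention) = 178
  R = -7 − 109 − 6·178 = -1184
Policy B (U := 78):
  U = 78
  G = 20
  Y = 82
  V = 208 + 78 − 5·20 + 82 = 268
  R = -7 − 78 − 6·268 = -1693
Policy C (Y − 30, V := 153):
  U = 109
  G = 20
  Y = 82 − 30 = 52
  V = 153
  R = -7 − 109 − 6·153 = -1034
Comparing — Policy A: R=-1184, Policy B: R=-1693, Policy C: R=-1034. Highest is -1034 (Policy C).

-1034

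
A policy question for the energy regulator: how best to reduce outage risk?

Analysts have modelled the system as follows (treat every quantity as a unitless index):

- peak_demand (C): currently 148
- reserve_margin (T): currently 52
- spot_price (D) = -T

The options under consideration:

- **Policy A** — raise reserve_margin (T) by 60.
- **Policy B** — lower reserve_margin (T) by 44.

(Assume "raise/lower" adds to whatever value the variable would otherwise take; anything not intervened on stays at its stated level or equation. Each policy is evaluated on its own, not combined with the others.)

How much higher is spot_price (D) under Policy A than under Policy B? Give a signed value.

Policy A (T + 60):
  T = 52 + 60 = 112
  D = 0 − 112 = -112
Policy B (T − 44):
  T = 52 − 44 = 8
  D = 0 − 8 = -8
D: -112 − (-8) = -104

-104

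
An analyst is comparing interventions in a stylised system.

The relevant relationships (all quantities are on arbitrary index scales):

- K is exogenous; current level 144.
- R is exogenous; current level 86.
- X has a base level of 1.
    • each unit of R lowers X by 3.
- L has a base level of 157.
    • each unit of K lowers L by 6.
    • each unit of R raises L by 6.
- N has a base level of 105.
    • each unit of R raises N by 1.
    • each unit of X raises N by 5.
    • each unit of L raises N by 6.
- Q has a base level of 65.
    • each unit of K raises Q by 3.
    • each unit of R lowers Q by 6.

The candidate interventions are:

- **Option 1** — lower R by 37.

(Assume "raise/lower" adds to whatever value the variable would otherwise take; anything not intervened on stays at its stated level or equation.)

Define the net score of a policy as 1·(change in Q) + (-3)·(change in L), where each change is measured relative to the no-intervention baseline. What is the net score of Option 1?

Baseline:
  K = 144
  R = 86
  L = 157 − 6·144 + 6·86 = -191
  Q = 65 + 3·144 − 6·86 = -19
Option 1 (R − 37):
  K = 144
  R = 86 − 37 = 49
  L = 157 − 6·144 + 6·49 = -413
  Q = 65 + 3·144 − 6·49 = 203
ΔQ = 203 − (-19) = 222; ΔL = -413 − (-191) = -222
Score = 1·222 + (-3)·(-222) = 888

888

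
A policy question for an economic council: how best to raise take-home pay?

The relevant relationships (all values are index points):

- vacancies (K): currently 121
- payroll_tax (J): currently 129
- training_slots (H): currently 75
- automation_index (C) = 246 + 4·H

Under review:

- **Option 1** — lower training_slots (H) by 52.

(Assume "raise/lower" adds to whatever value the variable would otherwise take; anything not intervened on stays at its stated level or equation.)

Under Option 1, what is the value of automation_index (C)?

338

Option 1 (H − 52):
  H = 75 − 52 = 23
  C = 246 + 4·23 = 338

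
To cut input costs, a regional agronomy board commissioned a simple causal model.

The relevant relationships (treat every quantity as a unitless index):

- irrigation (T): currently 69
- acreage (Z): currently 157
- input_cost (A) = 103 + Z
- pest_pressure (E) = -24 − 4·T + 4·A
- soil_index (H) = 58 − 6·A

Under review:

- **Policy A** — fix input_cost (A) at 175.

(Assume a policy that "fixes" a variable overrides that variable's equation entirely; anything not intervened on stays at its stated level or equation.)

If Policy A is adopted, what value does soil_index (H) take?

-992

Policy A (A := 175):
  Z = 157
  A = 175
  H = 58 − 6·175 = -992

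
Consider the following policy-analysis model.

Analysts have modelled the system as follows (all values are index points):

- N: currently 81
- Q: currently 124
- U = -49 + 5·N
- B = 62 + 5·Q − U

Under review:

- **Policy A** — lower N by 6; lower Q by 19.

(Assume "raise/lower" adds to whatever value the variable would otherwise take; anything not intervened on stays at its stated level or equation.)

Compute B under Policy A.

261

Policy A (N − 6, Q − 19):
  N = 81 − 6 = 75
  Q = 124 − 19 = 105
  U = -49 + 5·75 = 326
  B = 62 + 5·105 − 326 = 261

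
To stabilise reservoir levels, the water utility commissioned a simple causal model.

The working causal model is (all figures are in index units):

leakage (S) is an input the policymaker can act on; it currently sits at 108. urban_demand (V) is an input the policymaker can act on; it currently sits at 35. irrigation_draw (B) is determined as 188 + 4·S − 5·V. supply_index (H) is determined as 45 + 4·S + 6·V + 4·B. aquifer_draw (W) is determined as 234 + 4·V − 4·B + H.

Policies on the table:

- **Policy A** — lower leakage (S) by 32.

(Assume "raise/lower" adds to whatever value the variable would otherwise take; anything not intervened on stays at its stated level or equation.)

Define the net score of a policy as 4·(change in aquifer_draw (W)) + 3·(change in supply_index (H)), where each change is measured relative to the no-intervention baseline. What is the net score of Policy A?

-2432

Baseline:
  S = 108
  V = 35
  B = 188 + 4·108 − 5·35 = 445
  H = 45 + 4·108 + 6·35 + 4·445 = 2467
  W = 234 + 4·35 − 4·445 + 2467 = 1061
Policy A (S − 32):
  S = 108 − 32 = 76
  V = 35
  B = 188 + 4·76 − 5·35 = 317
  H = 45 + 4·76 + 6·35 + 4·317 = 1827
  W = 234 + 4·35 − 4·317 + 1827 = 933
ΔW = 933 − 1061 = -128; ΔH = 1827 − 2467 = -640
Score = 4·(-128) + 3·(-640) = -2432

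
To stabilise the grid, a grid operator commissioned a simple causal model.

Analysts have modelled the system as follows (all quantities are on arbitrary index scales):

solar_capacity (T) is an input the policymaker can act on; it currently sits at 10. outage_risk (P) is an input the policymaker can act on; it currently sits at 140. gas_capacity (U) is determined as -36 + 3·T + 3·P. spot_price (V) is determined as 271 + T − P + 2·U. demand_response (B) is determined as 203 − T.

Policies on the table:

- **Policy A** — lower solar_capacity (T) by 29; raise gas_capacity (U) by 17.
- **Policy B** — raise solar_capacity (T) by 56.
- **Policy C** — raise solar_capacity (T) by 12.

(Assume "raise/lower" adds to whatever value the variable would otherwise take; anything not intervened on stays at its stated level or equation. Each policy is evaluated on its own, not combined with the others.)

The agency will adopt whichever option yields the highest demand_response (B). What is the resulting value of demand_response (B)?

222

Policy A (T − 29, U + 17):
  T = 10 − 29 = -19
  B = 203 − (-19) = 222
Policy B (T + 56):
  T = 10 + 56 = 66
  B = 203 − 66 = 137
Policy C (T + 12):
  T = 10 + 12 = 22
  B = 203 − 22 = 181
Comparing — Policy A: B=222, Policy B: B=137, Policy C: B=181. Highest is 222 (Policy A).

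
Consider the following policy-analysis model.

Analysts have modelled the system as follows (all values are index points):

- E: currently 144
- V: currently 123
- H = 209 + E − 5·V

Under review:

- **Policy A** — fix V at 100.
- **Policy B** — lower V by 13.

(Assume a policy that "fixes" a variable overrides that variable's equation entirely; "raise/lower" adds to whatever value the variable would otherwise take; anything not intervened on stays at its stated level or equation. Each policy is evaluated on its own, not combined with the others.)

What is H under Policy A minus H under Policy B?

Policy A (V := 100):
  E = 144
  V = 100
  H = 209 + 144 − 5·100 = -147
Policy B (V − 13):
  E = 144
  V = 123 − 13 = 110
  H = 209 + 144 − 5·110 = -197
H: -147 − (-197) = 50

50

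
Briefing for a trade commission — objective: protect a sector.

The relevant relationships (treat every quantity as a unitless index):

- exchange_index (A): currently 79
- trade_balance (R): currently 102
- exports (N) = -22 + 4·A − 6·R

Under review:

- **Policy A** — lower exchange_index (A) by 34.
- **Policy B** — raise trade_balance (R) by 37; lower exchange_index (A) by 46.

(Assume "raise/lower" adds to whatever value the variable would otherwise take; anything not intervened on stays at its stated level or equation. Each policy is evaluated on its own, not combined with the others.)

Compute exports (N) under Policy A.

Policy A (A − 34):
  A = 79 − 34 = 45
  R = 102
  N = -22 + 4·45 − 6·102 = -454

-454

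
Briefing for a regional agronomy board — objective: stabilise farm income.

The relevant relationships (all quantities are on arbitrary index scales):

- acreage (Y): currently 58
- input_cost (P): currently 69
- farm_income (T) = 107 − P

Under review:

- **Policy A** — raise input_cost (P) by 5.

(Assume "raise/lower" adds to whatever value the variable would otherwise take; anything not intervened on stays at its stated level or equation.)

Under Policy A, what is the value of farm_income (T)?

Policy A (P + 5):
  P = 69 + 5 = 74
  T = 107 − 74 = 33

33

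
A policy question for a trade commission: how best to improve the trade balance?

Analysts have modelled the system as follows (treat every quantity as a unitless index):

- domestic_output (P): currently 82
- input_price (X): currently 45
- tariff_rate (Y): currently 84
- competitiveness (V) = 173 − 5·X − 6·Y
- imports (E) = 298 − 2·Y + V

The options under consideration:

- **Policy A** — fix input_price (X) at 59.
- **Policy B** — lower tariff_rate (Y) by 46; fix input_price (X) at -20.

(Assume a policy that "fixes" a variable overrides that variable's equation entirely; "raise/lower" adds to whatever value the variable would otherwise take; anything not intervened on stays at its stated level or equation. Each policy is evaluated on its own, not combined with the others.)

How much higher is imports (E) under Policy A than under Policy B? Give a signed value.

Policy A (X := 59):
  X = 59
  Y = 84
  V = 173 − 5·59 − 6·84 = -626
  E = 298 − 2·84 + (-626) = -496
Policy B (Y − 46, X := -20):
  X = -20
  Y = 84 − 46 = 38
  V = 173 − 5·(-20) − 6·38 = 45
  E = 298 − 2·38 + 45 = 267
E: -496 − 267 = -763

-763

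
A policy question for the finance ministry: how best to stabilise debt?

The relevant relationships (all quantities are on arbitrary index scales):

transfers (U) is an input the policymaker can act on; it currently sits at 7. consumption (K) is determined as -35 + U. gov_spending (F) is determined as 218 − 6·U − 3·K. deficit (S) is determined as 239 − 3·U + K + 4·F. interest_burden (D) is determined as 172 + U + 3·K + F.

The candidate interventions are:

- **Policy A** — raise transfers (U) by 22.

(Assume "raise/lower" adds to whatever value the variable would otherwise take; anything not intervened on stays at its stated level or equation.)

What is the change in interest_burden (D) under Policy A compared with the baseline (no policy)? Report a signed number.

Baseline:
  U = 7
  K = -35 + 7 = -28
  F = 218 − 6·7 − 3·(-28) = 260
  D = 172 + 7 + 3·(-28) + 260 = 355
Policy A (U + 22):
  U = 7 + 22 = 29
  K = -35 + 29 = -6
  F = 218 − 6·29 − 3·(-6) = 62
  D = 172 + 29 + 3·(-6) + 62 = 245
Change in D: 245 − 355 = -110

-110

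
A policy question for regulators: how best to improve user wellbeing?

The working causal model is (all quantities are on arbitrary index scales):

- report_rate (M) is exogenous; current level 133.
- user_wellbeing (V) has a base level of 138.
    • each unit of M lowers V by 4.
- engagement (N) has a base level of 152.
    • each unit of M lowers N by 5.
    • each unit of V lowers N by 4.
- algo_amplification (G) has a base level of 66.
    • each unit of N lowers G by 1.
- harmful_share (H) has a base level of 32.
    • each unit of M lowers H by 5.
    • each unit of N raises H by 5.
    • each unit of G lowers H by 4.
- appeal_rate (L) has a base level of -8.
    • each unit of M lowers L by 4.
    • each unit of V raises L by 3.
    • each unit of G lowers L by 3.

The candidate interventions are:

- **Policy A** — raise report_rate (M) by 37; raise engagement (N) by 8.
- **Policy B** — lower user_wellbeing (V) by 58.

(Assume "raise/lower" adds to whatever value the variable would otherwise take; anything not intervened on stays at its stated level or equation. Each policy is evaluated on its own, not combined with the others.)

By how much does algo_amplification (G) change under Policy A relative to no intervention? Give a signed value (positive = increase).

Baseline:
  M = 133
  V = 138 − 4·133 = -394
  N = 152 − 5·133 − 4·(-394) = 1063
  G = 66 − 1063 = -997
Policy A (M + 37, N + 8):
  M = 133 + 37 = 170
  V = 138 − 4·170 = -542
  N = 152 − 5·170 − 4·(-542) (+8 from intervention) = 1478
  G = 66 − 1478 = -1412
Change in G: -1412 − (-997) = -415

-415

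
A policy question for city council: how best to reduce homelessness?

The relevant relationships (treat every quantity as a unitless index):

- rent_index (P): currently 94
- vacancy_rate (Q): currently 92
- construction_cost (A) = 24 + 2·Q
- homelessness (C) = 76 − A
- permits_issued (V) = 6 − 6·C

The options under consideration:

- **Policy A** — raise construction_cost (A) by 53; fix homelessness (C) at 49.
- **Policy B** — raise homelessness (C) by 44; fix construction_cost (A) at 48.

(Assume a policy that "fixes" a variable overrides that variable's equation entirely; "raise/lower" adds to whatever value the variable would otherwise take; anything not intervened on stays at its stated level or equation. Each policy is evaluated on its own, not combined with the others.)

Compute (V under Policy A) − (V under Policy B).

Policy A (A + 53, C := 49):
  Q = 92
  A = 24 + 2·92 (+53 from intervention) = 261
  C = 49
  V = 6 − 6·49 = -288
Policy B (C + 44, A := 48):
  Q = 92
  A = 48
  C = 76 − 48 (+44 from intervention) = 72
  V = 6 − 6·72 = -426
V: -288 − (-426) = 138

138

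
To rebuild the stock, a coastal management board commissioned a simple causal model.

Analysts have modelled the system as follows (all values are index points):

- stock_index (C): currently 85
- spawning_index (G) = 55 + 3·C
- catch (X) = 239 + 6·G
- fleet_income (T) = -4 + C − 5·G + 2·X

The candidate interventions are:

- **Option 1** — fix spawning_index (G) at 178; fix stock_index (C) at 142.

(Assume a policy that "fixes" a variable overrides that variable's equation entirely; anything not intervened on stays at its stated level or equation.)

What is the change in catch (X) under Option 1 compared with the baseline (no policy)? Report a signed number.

-792

Baseline:
  C = 85
  G = 55 + 3·85 = 310
  X = 239 + 6·310 = 2099
Option 1 (G := 178, C := 142):
  C = 142
  G = 178
  X = 239 + 6·178 = 1307
Change in X: 1307 − 2099 = -792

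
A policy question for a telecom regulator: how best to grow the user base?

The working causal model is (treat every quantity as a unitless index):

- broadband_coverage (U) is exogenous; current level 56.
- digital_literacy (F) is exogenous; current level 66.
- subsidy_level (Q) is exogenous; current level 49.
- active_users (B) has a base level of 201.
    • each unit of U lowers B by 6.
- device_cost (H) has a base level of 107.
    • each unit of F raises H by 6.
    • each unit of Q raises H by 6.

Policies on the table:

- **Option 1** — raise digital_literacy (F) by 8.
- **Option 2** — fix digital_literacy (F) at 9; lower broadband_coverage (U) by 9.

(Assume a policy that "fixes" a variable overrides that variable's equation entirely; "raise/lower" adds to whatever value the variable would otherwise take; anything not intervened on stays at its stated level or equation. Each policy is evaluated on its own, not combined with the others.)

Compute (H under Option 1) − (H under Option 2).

Option 1 (F + 8):
  F = 66 + 8 = 74
  Q = 49
  H = 107 + 6·74 + 6·49 = 845
Option 2 (F := 9, U − 9):
  F = 9
  Q = 49
  H = 107 + 6·9 + 6·49 = 455
H: 845 − 455 = 390

390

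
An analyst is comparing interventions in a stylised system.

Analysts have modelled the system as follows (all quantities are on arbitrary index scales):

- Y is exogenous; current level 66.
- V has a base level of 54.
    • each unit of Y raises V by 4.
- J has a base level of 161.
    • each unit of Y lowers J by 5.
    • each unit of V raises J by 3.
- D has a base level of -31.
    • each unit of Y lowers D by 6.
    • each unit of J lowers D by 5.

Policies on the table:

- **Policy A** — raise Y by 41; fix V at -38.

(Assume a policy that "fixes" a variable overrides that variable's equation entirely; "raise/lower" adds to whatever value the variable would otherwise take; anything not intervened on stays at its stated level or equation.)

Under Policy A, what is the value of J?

-488

Policy A (Y + 41, V := -38):
  Y = 66 + 41 = 107
  V = -38
  J = 161 − 5·107 + 3·(-38) = -488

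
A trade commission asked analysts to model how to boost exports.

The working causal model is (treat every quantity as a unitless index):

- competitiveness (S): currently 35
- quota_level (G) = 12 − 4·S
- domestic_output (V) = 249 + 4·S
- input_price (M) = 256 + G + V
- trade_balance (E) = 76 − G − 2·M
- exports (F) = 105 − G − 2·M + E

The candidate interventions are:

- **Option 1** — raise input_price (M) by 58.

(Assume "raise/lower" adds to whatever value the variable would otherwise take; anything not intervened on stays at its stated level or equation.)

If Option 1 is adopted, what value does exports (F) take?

Option 1 (M + 58):
  S = 35
  G = 12 − 4·35 = -128
  V = 249 + 4·35 = 389
  M = 256 + (-128) + 389 (+58 from intervention) = 575
  E = 76 − (-128) − 2·575 = -946
  F = 105 − (-128) − 2·575 + (-946) = -1863

-1863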